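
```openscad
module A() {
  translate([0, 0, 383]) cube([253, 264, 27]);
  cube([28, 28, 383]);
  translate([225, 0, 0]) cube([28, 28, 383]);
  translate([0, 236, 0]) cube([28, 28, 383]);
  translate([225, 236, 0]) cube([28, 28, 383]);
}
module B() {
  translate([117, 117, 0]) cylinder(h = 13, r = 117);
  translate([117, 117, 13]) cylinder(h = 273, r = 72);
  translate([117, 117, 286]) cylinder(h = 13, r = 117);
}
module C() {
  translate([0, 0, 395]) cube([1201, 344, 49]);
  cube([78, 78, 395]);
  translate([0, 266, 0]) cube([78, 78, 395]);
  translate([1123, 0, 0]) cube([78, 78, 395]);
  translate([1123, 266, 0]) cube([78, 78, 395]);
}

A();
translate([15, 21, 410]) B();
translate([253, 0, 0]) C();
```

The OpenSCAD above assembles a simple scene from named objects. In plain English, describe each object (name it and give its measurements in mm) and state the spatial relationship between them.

A is a simple wooden stool: a rectangular seat 253 mm (x) by 264 mm (y), 27 mm thick, top face at z = 410 mm, on four square legs, each 28×28 mm in cross-section. The legs rest on z = 0, each flush with a corner of the seat.

B is a spool: two coaxial disc flanges of radius 117 mm and thickness 13 mm, joined by a core cylinder of radius 72 mm and height 273 mm. The lower flange rests on z = 0 and the three cylinders share a vertical axis.

C is a long wooden bench with a 1201 mm (x) × 344 mm (y) seat, 49 mm thick, its top surface 444 mm above the floor. Four 78 mm square legs at the seat corners, flush with the edges, run from z = 0 to the seat underside.

The spool is on top of the stool. The bench is against the stool's +x side, with their −y faces flush.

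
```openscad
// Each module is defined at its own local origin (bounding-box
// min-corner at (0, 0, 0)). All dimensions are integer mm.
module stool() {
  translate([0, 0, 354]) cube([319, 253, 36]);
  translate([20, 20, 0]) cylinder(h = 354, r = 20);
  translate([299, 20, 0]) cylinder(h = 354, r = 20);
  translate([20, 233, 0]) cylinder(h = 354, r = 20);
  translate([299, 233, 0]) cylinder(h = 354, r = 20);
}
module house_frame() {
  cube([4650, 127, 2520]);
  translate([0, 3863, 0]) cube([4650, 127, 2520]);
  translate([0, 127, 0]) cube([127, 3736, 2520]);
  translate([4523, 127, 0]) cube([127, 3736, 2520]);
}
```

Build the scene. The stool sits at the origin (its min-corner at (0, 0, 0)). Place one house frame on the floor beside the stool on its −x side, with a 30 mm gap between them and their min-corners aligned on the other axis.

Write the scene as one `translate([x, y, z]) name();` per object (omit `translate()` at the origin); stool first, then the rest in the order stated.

stool();
translate([-4680, 0, 0]) house_frame();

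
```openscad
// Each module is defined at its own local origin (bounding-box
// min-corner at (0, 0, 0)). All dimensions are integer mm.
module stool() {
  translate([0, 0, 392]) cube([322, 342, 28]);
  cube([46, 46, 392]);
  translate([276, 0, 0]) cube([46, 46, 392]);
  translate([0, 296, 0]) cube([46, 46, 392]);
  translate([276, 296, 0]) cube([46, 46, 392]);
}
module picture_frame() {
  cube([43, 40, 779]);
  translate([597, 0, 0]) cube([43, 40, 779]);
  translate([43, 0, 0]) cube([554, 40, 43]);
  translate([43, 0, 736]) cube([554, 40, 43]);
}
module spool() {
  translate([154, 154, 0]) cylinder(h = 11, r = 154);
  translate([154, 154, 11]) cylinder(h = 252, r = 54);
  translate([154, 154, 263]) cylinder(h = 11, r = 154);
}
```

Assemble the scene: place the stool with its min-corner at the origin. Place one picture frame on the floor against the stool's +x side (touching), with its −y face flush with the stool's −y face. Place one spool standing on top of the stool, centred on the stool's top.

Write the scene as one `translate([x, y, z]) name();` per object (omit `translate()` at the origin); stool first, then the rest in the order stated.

stool();
translate([322, 0, 0]) picture_frame();
translate([7, 17, 420]) spool();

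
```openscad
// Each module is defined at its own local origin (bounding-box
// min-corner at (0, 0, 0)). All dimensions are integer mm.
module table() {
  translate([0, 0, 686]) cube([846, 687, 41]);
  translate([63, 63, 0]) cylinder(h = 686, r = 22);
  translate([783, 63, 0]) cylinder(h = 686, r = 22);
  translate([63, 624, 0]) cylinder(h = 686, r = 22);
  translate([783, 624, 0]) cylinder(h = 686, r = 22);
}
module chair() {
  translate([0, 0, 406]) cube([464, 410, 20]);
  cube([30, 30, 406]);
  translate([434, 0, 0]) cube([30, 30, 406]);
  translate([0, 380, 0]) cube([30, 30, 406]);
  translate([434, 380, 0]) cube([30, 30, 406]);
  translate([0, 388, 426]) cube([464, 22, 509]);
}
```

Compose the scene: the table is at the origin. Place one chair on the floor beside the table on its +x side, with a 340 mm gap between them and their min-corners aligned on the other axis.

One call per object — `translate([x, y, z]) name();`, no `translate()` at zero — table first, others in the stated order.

table();
translate([1186, 0, 0]) chair();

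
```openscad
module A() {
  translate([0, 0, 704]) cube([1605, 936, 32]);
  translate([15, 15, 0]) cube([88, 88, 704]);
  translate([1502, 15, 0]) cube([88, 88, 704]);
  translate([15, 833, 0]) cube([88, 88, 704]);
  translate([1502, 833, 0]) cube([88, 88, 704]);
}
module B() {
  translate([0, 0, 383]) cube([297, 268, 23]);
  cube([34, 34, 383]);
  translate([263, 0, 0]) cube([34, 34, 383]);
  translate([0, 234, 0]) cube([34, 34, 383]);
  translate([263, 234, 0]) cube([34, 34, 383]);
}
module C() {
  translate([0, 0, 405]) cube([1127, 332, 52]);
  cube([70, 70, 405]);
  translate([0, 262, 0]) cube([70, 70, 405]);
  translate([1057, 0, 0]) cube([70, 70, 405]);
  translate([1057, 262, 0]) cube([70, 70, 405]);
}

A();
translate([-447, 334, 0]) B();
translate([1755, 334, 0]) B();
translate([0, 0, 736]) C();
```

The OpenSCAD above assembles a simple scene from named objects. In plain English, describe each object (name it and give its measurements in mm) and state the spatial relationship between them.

A is a rectangular dining table. The top is 1605×936×32 mm with its upper surface at z = 736 mm. It stands on four 88×88 mm square legs, each inset 15 mm from the nearest pair of top edges, running from the floor to the underside of the top.

B is a four-legged stool. The seat is 297×268 mm, 23 mm thick, top at z = 406 mm. It stands on four square legs, each 34×34 mm in cross-section, from z = 0 to the seat underside, each flush with a corner of the seat.

C is a long wooden bench with a 1127 mm (x) × 332 mm (y) seat, 52 mm thick, its top surface 457 mm above the floor. Four 70 mm square legs at the seat corners, flush with the edges, run from z = 0 to the seat underside.

Two stools sit around the table at the −x, +x sides. The bench is on top of the table.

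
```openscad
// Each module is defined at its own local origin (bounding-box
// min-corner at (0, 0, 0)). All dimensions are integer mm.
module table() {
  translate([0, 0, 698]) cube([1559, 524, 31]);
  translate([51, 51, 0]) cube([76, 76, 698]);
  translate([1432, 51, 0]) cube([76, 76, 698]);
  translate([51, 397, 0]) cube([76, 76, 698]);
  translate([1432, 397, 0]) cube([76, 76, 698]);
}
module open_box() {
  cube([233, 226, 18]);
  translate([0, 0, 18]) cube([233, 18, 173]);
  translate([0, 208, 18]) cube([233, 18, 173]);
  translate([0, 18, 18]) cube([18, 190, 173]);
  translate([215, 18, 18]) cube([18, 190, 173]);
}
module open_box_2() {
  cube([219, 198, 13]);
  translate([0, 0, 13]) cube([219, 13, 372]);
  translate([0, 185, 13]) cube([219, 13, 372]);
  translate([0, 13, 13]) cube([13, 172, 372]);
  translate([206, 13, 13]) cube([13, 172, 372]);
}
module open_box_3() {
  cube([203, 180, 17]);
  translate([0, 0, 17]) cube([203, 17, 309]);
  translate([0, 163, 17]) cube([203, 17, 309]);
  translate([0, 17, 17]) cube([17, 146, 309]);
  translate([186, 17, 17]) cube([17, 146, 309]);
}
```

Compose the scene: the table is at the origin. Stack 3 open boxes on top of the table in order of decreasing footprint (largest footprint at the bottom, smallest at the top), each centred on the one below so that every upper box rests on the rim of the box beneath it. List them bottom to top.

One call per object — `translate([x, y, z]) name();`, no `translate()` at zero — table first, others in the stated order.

table();
translate([663, 149, 729]) open_box();
translate([670, 163, 920]) open_box_2();
translate([678, 172, 1305]) open_box_3();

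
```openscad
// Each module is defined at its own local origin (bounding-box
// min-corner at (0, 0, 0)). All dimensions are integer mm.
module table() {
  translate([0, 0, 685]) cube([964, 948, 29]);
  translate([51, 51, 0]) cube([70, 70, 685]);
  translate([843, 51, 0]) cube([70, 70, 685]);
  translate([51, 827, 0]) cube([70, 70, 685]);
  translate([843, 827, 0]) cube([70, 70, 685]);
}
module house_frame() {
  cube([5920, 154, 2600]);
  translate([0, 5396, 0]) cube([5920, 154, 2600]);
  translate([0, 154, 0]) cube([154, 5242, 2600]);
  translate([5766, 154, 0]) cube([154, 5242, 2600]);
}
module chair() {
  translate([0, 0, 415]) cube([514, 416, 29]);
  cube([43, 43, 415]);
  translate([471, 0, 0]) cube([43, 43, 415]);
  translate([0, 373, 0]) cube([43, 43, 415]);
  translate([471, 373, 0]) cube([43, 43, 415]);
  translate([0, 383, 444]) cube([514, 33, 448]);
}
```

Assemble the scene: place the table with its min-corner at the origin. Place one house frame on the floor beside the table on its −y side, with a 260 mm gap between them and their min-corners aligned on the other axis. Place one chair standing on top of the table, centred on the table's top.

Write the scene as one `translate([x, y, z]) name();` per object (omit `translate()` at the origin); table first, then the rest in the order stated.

table();
translate([0, -5810, 0]) house_frame();
translate([225, 266, 714]) chair();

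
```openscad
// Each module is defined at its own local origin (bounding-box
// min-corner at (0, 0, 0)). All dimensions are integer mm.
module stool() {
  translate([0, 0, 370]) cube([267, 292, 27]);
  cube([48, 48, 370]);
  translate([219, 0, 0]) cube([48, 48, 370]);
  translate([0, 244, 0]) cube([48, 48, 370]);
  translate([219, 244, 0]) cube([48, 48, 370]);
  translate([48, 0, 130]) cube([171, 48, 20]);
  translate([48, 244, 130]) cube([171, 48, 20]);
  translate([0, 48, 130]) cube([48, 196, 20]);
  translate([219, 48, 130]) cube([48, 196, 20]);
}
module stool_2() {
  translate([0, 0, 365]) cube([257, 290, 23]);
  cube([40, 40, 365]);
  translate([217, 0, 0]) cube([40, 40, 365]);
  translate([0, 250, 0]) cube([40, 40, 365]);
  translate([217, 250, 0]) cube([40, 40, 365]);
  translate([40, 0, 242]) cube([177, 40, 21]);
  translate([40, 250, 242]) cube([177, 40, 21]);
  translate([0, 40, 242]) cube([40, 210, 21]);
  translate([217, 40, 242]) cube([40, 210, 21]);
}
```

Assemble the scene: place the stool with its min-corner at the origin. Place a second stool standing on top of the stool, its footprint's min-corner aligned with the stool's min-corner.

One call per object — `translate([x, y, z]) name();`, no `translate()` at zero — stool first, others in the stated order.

stool();
translate([0, 0, 397]) stool_2();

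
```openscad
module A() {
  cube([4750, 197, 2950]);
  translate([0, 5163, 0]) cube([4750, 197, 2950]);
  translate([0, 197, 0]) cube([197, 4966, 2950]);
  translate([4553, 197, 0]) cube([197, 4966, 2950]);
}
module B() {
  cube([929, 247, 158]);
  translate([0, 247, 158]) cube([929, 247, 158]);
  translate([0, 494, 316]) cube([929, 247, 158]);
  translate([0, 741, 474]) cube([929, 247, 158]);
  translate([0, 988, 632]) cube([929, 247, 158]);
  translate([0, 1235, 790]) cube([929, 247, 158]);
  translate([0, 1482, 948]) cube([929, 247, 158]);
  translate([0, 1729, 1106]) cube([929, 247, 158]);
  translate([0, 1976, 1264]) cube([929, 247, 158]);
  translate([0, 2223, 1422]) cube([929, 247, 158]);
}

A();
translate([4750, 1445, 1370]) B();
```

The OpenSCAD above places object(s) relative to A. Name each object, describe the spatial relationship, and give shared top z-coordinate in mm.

A is a house frame. B is a staircase. The staircase is beside the house frame with their tops flush at z = 2950. The shared top z-coordinate is 2950 mm.

Both tops at z = 2950 mm.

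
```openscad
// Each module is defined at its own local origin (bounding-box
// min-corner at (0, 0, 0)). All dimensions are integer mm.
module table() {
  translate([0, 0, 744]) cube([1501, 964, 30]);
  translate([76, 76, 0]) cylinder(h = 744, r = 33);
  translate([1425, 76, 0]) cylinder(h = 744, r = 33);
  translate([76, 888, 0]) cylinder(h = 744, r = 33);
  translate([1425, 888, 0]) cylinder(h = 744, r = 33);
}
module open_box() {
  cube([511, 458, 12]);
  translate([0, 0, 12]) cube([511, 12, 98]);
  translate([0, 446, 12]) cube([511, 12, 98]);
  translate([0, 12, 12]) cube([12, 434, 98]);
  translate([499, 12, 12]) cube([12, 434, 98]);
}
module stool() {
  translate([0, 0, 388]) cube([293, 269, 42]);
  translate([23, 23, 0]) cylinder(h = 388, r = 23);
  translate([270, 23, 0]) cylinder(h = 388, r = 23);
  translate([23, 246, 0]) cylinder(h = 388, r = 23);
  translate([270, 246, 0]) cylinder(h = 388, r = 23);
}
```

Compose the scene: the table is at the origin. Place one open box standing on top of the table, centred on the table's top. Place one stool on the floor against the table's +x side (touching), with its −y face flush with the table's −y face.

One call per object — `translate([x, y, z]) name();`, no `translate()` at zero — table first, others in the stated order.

table();
translate([495, 253, 774]) open_box();
translate([1501, 0, 0]) stool();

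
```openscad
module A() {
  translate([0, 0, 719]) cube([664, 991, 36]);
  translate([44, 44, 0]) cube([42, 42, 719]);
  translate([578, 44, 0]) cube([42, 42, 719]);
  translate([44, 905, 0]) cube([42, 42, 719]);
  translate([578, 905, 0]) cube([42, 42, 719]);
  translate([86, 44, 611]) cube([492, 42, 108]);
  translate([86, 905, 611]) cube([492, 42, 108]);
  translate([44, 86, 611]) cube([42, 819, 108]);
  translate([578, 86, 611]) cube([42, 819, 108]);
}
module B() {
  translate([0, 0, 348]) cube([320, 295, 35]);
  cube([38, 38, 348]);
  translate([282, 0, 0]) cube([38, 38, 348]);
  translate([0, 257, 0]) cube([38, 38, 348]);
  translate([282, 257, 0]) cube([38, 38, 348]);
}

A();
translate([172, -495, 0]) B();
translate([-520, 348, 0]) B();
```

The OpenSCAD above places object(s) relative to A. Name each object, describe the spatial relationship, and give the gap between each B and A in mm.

Each stool's nearest face is 200 mm from the table's bounding box.

A is a table. B is a stool. Two stools sit around the table at the −y, −x sides. The gap between each stool and the table is 200 mm.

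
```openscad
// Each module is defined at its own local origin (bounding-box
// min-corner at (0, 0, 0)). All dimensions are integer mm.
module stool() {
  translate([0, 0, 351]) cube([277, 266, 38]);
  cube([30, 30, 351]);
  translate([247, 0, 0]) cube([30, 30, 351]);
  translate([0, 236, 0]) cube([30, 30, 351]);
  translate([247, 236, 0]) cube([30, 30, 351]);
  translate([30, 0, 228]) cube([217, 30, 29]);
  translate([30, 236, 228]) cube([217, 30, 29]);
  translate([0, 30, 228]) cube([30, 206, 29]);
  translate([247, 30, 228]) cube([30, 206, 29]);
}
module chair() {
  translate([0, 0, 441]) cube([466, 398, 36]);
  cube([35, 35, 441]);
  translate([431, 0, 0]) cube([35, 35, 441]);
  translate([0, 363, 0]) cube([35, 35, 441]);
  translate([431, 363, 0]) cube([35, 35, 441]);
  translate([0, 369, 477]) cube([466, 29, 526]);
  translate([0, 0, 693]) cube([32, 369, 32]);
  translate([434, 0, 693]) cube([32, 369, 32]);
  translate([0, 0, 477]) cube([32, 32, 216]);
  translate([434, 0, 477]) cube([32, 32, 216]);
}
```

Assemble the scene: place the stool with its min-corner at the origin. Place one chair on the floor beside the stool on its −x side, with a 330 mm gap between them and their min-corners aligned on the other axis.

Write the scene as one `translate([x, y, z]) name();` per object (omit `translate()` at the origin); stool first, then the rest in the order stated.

stool();
translate([-796, 0, 0]) chair();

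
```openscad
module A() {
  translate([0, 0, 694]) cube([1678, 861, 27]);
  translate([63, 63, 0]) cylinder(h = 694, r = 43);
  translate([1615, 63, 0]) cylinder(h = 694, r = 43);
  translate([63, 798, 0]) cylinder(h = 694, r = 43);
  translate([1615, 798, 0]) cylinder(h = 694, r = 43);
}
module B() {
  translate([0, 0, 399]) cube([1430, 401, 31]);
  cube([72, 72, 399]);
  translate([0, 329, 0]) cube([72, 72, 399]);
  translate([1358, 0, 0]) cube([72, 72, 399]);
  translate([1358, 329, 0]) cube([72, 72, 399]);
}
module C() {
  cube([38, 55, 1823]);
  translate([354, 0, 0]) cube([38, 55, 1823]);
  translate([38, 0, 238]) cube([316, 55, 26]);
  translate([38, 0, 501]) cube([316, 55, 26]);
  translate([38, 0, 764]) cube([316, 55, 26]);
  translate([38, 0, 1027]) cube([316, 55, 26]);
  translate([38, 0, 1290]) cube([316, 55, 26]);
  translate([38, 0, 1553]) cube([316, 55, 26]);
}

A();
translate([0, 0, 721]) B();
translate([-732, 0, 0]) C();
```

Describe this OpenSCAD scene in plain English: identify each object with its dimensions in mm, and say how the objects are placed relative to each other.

A is a rectangular dining table. The top is 1678×861×27 mm with its upper surface at z = 721 mm. It stands on four round legs of 86 mm diameter, each leg's bounding box inset 20 mm from the nearest pair of top edges, running from the floor to the underside of the top.

B is a bench: a 1430×401 mm seat slab, 31 mm thick, top at z = 430 mm, on four 72×72 mm square legs flush with the seat corners and standing on z = 0.

C is a straight ladder. Two 38×55 mm vertical rails, 1823 mm tall, stand 392 mm apart (outside-to-outside) with their front faces coplanar on the −y side. 6 rungs, each 55 mm deep and 26 mm tall, span between the inner faces of the rails, front faces flush with the rails. The lowest rung's underside is at z = 238 mm and rungs are spaced 263 mm apart (underside to underside).

The bench is on top of the table. The ladder is on the floor beside the table on its −x side.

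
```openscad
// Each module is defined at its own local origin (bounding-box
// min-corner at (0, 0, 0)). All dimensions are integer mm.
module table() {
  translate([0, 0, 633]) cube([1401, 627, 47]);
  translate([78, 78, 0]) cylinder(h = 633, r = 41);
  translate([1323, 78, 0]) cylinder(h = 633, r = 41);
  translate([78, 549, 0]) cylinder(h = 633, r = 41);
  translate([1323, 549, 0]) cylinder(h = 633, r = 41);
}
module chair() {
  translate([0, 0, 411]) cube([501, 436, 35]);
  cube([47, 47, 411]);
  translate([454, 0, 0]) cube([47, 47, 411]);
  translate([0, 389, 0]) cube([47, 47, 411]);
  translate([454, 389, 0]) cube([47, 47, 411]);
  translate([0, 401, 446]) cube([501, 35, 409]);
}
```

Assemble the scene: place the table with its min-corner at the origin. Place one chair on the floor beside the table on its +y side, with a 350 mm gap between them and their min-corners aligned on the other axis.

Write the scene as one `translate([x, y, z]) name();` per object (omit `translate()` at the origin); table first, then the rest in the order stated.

table();
translate([0, 977, 0]) chair();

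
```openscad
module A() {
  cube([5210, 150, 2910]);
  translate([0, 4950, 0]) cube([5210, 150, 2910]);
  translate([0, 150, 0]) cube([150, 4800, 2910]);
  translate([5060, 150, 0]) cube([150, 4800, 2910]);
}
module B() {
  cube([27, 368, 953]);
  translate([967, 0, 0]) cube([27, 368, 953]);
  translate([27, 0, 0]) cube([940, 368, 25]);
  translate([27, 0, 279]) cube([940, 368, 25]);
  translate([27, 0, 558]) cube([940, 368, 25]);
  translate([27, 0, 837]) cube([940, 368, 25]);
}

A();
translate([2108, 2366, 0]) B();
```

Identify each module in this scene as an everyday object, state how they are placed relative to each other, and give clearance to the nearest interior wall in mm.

Clearances: x = 1958, y = 2216; minimum 1958 mm.

A is a house frame. B is a bookshelf. The bookshelf sits inside the house frame, centred. The clearance to the nearest interior wall is 1958 mm.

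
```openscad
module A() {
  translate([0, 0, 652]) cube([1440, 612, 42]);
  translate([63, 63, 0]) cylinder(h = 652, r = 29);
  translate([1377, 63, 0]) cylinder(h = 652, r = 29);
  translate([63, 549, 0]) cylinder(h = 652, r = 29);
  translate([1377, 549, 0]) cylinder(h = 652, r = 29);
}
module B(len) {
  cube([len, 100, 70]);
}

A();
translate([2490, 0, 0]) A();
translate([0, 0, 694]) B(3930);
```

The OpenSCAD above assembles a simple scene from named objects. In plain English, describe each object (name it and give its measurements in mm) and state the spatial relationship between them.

A is a rectangular dining table. The top is 1440×612×42 mm with its upper surface at z = 694 mm. It stands on four round legs of 58 mm diameter, each leg's bounding box inset 34 mm from the nearest pair of top edges, running from the floor to the underside of the top.

B is a rectangular beam 3930 mm long (x), 100 mm deep (y), 70 mm thick (z).

The beam spans the tops of two tables placed 1050 mm apart, resting at z = 694 mm.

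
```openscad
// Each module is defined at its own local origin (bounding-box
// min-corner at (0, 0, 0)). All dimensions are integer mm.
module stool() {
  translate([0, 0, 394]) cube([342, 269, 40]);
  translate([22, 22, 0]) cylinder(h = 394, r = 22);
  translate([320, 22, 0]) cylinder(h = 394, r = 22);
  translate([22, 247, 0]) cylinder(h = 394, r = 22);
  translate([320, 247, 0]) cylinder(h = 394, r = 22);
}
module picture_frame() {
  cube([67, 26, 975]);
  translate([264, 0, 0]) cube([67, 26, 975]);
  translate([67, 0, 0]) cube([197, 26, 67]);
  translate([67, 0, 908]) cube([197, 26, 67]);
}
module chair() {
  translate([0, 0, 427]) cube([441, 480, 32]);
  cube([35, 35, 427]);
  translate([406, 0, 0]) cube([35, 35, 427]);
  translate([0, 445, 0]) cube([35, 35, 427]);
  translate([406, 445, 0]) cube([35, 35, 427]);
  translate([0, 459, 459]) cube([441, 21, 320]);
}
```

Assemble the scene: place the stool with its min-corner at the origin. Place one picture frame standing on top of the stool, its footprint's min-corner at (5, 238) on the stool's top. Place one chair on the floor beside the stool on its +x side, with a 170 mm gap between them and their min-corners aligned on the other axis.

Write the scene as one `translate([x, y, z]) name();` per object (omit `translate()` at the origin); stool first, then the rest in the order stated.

stool();
translate([5, 238, 434]) picture_frame();
translate([512, 0, 0]) chair();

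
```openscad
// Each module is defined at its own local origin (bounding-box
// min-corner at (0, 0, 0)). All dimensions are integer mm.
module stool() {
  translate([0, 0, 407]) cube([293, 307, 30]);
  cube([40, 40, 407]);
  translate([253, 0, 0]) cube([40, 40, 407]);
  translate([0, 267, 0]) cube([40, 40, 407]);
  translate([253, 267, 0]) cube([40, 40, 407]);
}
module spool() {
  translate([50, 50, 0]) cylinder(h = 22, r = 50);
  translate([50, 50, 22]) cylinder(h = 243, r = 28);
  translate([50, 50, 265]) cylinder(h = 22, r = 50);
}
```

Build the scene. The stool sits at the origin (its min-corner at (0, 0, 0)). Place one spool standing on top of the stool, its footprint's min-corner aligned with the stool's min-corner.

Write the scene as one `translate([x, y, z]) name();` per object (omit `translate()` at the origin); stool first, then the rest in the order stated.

stool();
translate([0, 0, 437]) spool();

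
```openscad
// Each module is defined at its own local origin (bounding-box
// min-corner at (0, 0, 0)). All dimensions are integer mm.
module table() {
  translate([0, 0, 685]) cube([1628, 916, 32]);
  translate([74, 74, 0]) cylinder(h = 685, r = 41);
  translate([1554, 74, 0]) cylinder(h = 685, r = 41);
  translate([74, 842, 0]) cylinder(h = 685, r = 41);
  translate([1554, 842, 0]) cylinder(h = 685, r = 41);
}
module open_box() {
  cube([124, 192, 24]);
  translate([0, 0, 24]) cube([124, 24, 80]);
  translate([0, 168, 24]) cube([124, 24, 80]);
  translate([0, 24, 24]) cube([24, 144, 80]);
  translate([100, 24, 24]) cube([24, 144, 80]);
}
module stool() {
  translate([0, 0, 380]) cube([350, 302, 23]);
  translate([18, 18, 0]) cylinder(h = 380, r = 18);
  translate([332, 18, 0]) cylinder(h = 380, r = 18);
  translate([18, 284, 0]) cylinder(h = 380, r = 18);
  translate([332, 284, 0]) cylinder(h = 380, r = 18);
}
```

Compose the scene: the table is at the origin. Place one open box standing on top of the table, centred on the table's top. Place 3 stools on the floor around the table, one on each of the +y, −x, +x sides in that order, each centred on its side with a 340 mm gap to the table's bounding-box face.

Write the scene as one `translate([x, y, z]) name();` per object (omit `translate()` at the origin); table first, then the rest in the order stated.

table();
translate([752, 362, 717]) open_box();
translate([639, 1256, 0]) stool();
translate([-690, 307, 0]) stool();
translate([1968, 307, 0]) stool();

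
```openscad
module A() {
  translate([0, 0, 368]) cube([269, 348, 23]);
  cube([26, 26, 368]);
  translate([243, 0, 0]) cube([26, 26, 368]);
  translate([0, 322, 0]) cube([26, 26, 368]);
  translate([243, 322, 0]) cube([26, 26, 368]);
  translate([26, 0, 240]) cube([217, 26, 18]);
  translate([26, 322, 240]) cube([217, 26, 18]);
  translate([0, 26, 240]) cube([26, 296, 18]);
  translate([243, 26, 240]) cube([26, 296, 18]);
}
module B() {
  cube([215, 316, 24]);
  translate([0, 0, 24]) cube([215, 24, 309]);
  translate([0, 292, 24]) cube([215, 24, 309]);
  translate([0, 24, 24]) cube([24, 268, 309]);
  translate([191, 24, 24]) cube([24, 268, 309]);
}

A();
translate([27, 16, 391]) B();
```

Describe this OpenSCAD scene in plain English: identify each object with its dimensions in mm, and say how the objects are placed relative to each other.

A is a four-legged stool. The seat is 269×348 mm, 23 mm thick, top at z = 391 mm. It stands on four square legs, each 26×26 mm in cross-section, from z = 0 to the seat underside, each flush with a corner of the seat. Four stretchers, 26 mm wide and 18 mm tall, connect adjacent legs with their undersides at z = 240 mm, each running between the inner faces of the legs it joins and aligned with the legs' outer faces on the other axis.

B is an open storage box with external size 215×316×333 mm and wall thickness 24 mm (the base is also 24 mm thick). The base covers the whole footprint; the four walls stand on the base, with the y-facing walls full-width and the x-facing walls fitting between their inner faces.

The open box is on top of the stool, centred.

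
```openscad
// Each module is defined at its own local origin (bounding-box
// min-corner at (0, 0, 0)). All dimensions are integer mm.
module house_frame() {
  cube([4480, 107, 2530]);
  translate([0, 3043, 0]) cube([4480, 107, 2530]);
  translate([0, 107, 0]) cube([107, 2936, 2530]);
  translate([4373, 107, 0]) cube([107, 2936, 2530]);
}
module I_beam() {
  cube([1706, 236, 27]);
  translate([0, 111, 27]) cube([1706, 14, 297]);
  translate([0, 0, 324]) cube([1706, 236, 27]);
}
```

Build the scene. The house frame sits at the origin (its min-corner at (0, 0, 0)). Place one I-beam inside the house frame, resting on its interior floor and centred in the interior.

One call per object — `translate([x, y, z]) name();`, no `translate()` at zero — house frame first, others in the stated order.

house_frame();
translate([1387, 1457, 0]) I_beam();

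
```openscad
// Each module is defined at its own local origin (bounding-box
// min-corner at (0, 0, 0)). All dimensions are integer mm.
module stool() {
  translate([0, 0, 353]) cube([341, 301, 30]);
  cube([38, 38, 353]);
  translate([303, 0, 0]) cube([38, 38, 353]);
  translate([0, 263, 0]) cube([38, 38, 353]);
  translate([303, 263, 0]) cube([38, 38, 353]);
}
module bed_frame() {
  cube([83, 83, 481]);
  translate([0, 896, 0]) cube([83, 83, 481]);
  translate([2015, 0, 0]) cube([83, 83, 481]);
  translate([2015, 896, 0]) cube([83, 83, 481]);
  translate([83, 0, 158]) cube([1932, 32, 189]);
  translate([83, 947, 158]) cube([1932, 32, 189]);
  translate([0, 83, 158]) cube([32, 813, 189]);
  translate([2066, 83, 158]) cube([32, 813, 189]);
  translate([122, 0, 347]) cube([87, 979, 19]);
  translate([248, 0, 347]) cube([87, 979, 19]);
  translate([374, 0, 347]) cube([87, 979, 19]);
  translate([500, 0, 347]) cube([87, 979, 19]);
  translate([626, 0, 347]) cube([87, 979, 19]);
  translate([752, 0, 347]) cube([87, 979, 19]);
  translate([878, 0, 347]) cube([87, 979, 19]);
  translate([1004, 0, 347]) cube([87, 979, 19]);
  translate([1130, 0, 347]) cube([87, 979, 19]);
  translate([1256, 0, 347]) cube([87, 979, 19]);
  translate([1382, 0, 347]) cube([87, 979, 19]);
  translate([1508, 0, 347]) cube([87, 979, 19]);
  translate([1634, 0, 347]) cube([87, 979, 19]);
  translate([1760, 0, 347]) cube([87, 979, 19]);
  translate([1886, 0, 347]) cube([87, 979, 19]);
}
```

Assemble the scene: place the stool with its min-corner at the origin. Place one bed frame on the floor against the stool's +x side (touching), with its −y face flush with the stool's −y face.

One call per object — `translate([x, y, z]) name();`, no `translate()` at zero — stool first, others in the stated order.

stool();
translate([341, 0, 0]) bed_frame();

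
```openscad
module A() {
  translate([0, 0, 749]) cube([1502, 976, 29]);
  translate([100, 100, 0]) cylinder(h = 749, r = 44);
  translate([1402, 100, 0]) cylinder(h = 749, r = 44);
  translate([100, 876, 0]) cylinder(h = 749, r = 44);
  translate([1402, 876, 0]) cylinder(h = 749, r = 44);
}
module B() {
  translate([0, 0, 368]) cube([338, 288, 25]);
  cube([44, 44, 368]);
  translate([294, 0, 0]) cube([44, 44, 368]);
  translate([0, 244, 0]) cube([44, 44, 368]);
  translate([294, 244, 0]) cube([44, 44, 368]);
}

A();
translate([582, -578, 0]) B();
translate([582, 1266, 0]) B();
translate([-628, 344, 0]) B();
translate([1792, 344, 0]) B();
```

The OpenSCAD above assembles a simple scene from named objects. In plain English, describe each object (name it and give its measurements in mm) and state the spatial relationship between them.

A is a table: top 1502 mm (x) × 976 mm (y), 29 mm thick, upper face at z = 778 mm, on four round legs of 88 mm diameter, each leg's bounding box inset 56 mm from the nearest pair of top edges, running from z = 0 to the bottom of the top.

B is a four-legged stool. The seat is 338×288 mm, 25 mm thick, top at z = 393 mm. It stands on four square legs, each 44×44 mm in cross-section, from z = 0 to the seat underside, each flush with a corner of the seat.

Four stools sit around the table at the −y, +y, −x, +x sides.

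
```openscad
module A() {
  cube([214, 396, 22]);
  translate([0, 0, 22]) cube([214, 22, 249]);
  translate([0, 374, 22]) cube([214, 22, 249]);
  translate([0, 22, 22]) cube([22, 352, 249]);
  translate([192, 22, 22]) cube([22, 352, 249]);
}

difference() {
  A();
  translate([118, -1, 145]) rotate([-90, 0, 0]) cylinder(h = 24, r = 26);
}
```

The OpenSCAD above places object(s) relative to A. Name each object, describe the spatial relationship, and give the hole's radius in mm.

The subtracted cylinder has r = 26 mm.

A is an open box. The open box has a circular hole through its front wall. The hole's radius is 26 mm.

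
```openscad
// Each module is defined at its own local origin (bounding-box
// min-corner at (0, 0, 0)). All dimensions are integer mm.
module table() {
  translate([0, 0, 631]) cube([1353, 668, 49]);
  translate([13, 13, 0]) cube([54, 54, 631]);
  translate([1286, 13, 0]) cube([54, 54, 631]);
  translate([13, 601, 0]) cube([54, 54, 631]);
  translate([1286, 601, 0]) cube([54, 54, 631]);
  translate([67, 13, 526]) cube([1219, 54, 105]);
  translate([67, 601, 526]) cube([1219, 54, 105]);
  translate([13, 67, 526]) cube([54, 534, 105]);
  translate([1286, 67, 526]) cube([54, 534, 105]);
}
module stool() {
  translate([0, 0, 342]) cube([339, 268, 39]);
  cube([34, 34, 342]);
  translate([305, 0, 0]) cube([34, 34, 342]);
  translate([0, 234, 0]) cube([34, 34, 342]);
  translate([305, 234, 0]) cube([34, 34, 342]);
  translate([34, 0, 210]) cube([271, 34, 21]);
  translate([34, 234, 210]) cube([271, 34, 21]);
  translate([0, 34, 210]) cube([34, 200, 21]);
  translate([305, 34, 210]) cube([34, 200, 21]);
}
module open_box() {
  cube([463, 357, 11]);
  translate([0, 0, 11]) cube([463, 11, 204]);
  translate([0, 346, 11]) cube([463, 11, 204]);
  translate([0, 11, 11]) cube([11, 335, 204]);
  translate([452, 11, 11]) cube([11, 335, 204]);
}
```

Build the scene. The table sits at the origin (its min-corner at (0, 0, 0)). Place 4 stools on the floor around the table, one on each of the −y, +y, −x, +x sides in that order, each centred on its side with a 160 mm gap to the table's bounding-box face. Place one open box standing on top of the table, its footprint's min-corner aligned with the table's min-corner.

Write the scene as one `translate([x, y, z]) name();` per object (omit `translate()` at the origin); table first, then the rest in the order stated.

table();
translate([507, -428, 0]) stool();
translate([507, 828, 0]) stool();
translate([-499, 200, 0]) stool();
translate([1513, 200, 0]) stool();
translate([0, 0, 680]) open_box();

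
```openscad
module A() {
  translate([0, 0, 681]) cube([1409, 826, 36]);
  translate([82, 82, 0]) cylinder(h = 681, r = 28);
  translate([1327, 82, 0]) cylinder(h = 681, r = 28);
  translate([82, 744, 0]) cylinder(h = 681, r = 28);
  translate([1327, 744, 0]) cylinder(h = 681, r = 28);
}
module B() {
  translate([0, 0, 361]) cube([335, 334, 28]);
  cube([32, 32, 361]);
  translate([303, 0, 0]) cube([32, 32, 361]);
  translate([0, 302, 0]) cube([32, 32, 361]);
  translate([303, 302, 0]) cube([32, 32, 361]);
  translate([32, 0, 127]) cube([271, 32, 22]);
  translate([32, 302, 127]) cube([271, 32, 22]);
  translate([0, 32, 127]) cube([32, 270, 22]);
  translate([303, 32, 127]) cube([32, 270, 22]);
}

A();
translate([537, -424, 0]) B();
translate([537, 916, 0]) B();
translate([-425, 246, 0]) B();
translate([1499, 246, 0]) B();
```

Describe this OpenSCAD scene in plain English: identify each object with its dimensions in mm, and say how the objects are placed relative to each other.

A is a rectangular dining table. The top is 1409×826×36 mm with its upper surface at z = 717 mm. It stands on four round legs of 56 mm diameter, each leg's bounding box inset 54 mm from the nearest pair of top edges, running from the floor to the underside of the top.

B is a four-legged stool. The seat is a 335×334×28 mm slab whose top surface is at z = 389 mm; four square legs, each 32×32 mm in cross-section, run from the floor (z = 0) to the underside of the seat, each flush with a corner of the seat. Four stretchers, 32 mm wide and 22 mm tall, connect adjacent legs with their undersides at z = 127 mm, each running between the inner faces of the legs it joins and aligned with the legs' outer faces on the other axis.

Four stools sit around the table at the −y, +y, −x, +x sides.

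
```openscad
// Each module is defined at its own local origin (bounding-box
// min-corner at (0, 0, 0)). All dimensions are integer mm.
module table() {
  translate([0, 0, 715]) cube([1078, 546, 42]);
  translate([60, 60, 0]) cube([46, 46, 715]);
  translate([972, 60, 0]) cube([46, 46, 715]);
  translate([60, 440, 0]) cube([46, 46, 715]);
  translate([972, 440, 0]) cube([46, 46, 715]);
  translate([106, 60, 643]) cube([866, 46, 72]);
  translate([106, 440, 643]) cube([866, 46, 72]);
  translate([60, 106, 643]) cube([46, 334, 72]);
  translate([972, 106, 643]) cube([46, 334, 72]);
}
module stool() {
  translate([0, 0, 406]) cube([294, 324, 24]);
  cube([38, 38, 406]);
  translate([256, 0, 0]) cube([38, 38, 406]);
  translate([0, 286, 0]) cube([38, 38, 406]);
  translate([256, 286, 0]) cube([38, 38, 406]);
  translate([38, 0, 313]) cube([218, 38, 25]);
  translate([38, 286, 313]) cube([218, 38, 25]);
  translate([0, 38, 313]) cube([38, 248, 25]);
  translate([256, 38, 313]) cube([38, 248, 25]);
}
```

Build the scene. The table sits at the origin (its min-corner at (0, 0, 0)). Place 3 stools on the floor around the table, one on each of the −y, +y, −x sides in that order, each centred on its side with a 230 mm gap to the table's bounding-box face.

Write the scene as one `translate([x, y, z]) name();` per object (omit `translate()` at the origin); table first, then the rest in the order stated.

table();
translate([392, -554, 0]) stool();
translate([392, 776, 0]) stool();
translate([-524, 111, 0]) stool();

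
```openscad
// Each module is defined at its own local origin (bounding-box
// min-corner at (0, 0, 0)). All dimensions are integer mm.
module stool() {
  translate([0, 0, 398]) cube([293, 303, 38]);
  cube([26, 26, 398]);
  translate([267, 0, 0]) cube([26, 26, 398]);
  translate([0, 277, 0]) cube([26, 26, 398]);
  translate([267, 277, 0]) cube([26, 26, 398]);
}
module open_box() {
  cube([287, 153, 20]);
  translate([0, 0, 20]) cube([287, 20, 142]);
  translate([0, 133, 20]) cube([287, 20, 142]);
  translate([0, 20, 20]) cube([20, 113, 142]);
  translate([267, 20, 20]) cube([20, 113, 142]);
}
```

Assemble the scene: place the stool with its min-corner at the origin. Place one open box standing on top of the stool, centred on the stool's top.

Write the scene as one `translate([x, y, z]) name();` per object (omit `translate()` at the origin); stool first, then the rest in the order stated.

stool();
translate([3, 75, 436]) open_box();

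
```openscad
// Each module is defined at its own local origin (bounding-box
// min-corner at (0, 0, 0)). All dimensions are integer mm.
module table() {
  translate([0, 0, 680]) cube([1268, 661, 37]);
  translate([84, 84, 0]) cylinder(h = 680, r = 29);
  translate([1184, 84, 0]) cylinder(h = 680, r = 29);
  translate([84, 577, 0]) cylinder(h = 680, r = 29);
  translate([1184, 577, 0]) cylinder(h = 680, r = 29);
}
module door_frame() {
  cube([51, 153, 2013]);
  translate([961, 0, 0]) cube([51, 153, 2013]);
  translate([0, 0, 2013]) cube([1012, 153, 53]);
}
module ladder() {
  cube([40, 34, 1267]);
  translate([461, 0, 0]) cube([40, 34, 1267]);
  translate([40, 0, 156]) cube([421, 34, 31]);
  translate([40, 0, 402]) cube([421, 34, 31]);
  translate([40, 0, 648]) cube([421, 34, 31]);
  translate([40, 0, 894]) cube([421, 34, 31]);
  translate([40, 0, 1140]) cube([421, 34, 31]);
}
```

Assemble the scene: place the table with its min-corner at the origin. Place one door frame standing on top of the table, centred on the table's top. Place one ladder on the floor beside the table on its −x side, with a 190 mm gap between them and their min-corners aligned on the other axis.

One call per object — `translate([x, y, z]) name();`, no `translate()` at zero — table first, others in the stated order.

table();
translate([128, 254, 717]) door_frame();
translate([-691, 0, 0]) ladder();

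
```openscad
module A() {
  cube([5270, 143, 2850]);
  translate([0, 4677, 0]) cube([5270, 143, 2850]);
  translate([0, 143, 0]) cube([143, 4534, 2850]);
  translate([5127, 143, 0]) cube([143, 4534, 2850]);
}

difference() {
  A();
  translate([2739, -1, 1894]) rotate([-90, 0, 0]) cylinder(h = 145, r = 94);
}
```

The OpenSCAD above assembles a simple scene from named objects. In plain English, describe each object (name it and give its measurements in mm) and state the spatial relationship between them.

A is the wall frame of a small rectangular building: four walls, each 2850 mm tall and 143 mm thick, enclosing a footprint 5270 mm (x) by 4820 mm (y) outside-to-outside, with no floor or roof. The front and back walls (the −y and +y sides) span the full width; the two side walls fit between them.

The house frame has a circular hole of radius 94 mm through its front wall, centred at (x = 2739, z = 1894).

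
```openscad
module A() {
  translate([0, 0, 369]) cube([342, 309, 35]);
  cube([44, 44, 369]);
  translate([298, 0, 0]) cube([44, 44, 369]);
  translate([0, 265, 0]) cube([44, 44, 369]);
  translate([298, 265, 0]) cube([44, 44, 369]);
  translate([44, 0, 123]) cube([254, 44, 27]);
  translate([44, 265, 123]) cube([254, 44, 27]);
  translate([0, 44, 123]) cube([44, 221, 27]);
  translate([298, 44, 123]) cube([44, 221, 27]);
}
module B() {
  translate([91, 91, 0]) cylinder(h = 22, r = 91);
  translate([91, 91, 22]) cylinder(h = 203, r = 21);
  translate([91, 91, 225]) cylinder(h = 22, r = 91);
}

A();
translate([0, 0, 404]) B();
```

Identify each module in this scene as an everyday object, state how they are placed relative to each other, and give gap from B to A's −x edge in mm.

A is a stool. B is a spool. The spool is on top of the stool. The gap from the spool to the stool's −x edge is 0 mm.

The spool's min-x is at 0; the stool's min-x is 0; gap = 0 mm.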